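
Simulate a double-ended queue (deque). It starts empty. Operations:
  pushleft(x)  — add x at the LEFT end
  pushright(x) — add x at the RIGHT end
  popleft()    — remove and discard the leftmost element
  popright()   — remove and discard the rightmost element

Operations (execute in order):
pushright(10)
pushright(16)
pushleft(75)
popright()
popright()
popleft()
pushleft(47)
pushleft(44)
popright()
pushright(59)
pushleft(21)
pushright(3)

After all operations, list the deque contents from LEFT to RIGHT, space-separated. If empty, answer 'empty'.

pushright(10): [10]
pushright(16): [10, 16]
pushleft(75): [75, 10, 16]
popright(): [75, 10]
popright(): [75]
popleft(): []
pushleft(47): [47]
pushleft(44): [44, 47]
popright(): [44]
pushright(59): [44, 59]
pushleft(21): [21, 44, 59]
pushright(3): [21, 44, 59, 3]

Answer: 21 44 59 3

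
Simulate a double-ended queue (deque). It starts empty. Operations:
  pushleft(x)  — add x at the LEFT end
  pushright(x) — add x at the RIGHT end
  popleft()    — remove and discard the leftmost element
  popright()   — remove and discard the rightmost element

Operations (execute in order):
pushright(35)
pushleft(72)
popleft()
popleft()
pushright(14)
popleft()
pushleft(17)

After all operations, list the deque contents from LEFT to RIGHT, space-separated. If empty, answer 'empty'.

pushright(35): [35]
pushleft(72): [72, 35]
popleft(): [35]
popleft(): []
pushright(14): [14]
popleft(): []
pushleft(17): [17]

Answer: 17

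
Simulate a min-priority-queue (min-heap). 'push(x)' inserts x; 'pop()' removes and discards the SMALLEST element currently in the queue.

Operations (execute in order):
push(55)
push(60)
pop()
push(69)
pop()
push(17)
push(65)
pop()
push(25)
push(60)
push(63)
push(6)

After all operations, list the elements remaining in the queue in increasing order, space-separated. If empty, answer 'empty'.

push(55): heap contents = [55]
push(60): heap contents = [55, 60]
pop() → 55: heap contents = [60]
push(69): heap contents = [60, 69]
pop() → 60: heap contents = [69]
push(17): heap contents = [17, 69]
push(65): heap contents = [17, 65, 69]
pop() → 17: heap contents = [65, 69]
push(25): heap contents = [25, 65, 69]
push(60): heap contents = [25, 60, 65, 69]
push(63): heap contents = [25, 60, 63, 65, 69]
push(6): heap contents = [6, 25, 60, 63, 65, 69]

Answer: 6 25 60 63 65 69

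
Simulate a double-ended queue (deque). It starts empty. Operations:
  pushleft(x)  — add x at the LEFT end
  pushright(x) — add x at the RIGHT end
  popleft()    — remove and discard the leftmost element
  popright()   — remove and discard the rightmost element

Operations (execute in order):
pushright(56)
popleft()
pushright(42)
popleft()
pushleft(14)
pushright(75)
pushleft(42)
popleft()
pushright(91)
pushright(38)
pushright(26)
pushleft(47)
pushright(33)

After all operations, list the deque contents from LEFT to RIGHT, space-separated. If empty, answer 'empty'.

Answer: 47 14 75 91 38 26 33

Derivation:
pushright(56): [56]
popleft(): []
pushright(42): [42]
popleft(): []
pushleft(14): [14]
pushright(75): [14, 75]
pushleft(42): [42, 14, 75]
popleft(): [14, 75]
pushright(91): [14, 75, 91]
pushright(38): [14, 75, 91, 38]
pushright(26): [14, 75, 91, 38, 26]
pushleft(47): [47, 14, 75, 91, 38, 26]
pushright(33): [47, 14, 75, 91, 38, 26, 33]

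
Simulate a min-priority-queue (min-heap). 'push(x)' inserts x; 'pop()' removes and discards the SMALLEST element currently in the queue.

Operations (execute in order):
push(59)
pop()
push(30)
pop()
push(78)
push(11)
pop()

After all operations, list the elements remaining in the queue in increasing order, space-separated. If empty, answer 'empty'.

push(59): heap contents = [59]
pop() → 59: heap contents = []
push(30): heap contents = [30]
pop() → 30: heap contents = []
push(78): heap contents = [78]
push(11): heap contents = [11, 78]
pop() → 11: heap contents = [78]

Answer: 78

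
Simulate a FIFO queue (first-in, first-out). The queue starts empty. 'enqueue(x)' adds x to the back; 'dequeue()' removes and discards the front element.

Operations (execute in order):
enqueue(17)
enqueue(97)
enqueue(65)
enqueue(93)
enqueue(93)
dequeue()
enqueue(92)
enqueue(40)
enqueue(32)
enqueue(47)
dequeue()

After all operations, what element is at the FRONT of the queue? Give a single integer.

enqueue(17): queue = [17]
enqueue(97): queue = [17, 97]
enqueue(65): queue = [17, 97, 65]
enqueue(93): queue = [17, 97, 65, 93]
enqueue(93): queue = [17, 97, 65, 93, 93]
dequeue(): queue = [97, 65, 93, 93]
enqueue(92): queue = [97, 65, 93, 93, 92]
enqueue(40): queue = [97, 65, 93, 93, 92, 40]
enqueue(32): queue = [97, 65, 93, 93, 92, 40, 32]
enqueue(47): queue = [97, 65, 93, 93, 92, 40, 32, 47]
dequeue(): queue = [65, 93, 93, 92, 40, 32, 47]

Answer: 65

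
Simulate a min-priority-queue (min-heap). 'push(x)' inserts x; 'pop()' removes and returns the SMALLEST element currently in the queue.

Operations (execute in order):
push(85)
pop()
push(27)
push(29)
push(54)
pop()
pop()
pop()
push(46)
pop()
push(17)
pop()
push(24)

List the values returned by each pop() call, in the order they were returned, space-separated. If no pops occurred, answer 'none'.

Answer: 85 27 29 54 46 17

Derivation:
push(85): heap contents = [85]
pop() → 85: heap contents = []
push(27): heap contents = [27]
push(29): heap contents = [27, 29]
push(54): heap contents = [27, 29, 54]
pop() → 27: heap contents = [29, 54]
pop() → 29: heap contents = [54]
pop() → 54: heap contents = []
push(46): heap contents = [46]
pop() → 46: heap contents = []
push(17): heap contents = [17]
pop() → 17: heap contents = []
push(24): heap contents = [24]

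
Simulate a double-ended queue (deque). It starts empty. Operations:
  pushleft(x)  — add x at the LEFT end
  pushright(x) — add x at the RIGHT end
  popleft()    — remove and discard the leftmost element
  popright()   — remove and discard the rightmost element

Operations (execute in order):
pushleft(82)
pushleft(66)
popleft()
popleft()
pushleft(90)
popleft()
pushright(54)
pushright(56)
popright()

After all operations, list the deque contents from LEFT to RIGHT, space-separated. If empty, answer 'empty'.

pushleft(82): [82]
pushleft(66): [66, 82]
popleft(): [82]
popleft(): []
pushleft(90): [90]
popleft(): []
pushright(54): [54]
pushright(56): [54, 56]
popright(): [54]

Answer: 54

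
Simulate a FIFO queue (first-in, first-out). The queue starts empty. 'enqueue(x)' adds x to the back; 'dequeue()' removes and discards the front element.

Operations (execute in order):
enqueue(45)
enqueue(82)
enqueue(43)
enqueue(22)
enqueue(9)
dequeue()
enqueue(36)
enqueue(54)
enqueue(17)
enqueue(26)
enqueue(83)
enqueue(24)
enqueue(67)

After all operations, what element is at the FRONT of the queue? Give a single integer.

Answer: 82

Derivation:
enqueue(45): queue = [45]
enqueue(82): queue = [45, 82]
enqueue(43): queue = [45, 82, 43]
enqueue(22): queue = [45, 82, 43, 22]
enqueue(9): queue = [45, 82, 43, 22, 9]
dequeue(): queue = [82, 43, 22, 9]
enqueue(36): queue = [82, 43, 22, 9, 36]
enqueue(54): queue = [82, 43, 22, 9, 36, 54]
enqueue(17): queue = [82, 43, 22, 9, 36, 54, 17]
enqueue(26): queue = [82, 43, 22, 9, 36, 54, 17, 26]
enqueue(83): queue = [82, 43, 22, 9, 36, 54, 17, 26, 83]
enqueue(24): queue = [82, 43, 22, 9, 36, 54, 17, 26, 83, 24]
enqueue(67): queue = [82, 43, 22, 9, 36, 54, 17, 26, 83, 24, 67]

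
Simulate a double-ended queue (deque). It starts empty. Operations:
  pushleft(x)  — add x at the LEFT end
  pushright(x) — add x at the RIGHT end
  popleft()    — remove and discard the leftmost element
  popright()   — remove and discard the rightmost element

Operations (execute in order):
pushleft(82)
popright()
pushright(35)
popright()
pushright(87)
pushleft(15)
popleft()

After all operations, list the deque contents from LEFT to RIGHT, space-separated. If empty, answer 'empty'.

Answer: 87

Derivation:
pushleft(82): [82]
popright(): []
pushright(35): [35]
popright(): []
pushright(87): [87]
pushleft(15): [15, 87]
popleft(): [87]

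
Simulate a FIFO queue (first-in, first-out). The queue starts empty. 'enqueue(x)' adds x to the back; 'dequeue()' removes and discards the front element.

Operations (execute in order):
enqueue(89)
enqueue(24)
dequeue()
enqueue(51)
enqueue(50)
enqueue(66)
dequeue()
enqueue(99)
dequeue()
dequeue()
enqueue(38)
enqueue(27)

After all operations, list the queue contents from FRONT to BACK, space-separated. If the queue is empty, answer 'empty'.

Answer: 66 99 38 27

Derivation:
enqueue(89): [89]
enqueue(24): [89, 24]
dequeue(): [24]
enqueue(51): [24, 51]
enqueue(50): [24, 51, 50]
enqueue(66): [24, 51, 50, 66]
dequeue(): [51, 50, 66]
enqueue(99): [51, 50, 66, 99]
dequeue(): [50, 66, 99]
dequeue(): [66, 99]
enqueue(38): [66, 99, 38]
enqueue(27): [66, 99, 38, 27]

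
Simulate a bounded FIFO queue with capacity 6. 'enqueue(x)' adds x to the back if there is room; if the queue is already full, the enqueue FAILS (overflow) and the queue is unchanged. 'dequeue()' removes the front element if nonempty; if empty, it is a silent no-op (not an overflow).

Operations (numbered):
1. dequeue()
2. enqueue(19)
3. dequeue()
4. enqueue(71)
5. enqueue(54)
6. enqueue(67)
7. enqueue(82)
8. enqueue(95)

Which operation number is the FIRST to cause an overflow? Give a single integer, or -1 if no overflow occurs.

Answer: -1

Derivation:
1. dequeue(): empty, no-op, size=0
2. enqueue(19): size=1
3. dequeue(): size=0
4. enqueue(71): size=1
5. enqueue(54): size=2
6. enqueue(67): size=3
7. enqueue(82): size=4
8. enqueue(95): size=5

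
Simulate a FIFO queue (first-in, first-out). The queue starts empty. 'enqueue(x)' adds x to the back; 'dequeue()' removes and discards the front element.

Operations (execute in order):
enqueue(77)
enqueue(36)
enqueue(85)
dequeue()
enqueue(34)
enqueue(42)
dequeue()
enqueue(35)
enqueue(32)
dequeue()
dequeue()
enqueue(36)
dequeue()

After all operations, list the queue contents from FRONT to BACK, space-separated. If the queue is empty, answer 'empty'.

enqueue(77): [77]
enqueue(36): [77, 36]
enqueue(85): [77, 36, 85]
dequeue(): [36, 85]
enqueue(34): [36, 85, 34]
enqueue(42): [36, 85, 34, 42]
dequeue(): [85, 34, 42]
enqueue(35): [85, 34, 42, 35]
enqueue(32): [85, 34, 42, 35, 32]
dequeue(): [34, 42, 35, 32]
dequeue(): [42, 35, 32]
enqueue(36): [42, 35, 32, 36]
dequeue(): [35, 32, 36]

Answer: 35 32 36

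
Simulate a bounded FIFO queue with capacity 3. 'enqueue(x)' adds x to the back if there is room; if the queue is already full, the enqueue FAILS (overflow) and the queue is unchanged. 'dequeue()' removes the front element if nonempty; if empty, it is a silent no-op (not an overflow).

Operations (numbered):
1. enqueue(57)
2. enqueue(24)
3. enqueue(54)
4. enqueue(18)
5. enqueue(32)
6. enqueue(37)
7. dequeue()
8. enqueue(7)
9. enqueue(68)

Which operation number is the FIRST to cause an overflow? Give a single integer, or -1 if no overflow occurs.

1. enqueue(57): size=1
2. enqueue(24): size=2
3. enqueue(54): size=3
4. enqueue(18): size=3=cap → OVERFLOW (fail)
5. enqueue(32): size=3=cap → OVERFLOW (fail)
6. enqueue(37): size=3=cap → OVERFLOW (fail)
7. dequeue(): size=2
8. enqueue(7): size=3
9. enqueue(68): size=3=cap → OVERFLOW (fail)

Answer: 4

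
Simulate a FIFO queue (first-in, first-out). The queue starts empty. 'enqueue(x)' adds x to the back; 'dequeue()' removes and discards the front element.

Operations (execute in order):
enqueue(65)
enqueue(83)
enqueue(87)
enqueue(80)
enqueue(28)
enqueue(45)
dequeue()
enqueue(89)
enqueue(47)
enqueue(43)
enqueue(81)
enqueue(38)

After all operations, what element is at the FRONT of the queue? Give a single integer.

Answer: 83

Derivation:
enqueue(65): queue = [65]
enqueue(83): queue = [65, 83]
enqueue(87): queue = [65, 83, 87]
enqueue(80): queue = [65, 83, 87, 80]
enqueue(28): queue = [65, 83, 87, 80, 28]
enqueue(45): queue = [65, 83, 87, 80, 28, 45]
dequeue(): queue = [83, 87, 80, 28, 45]
enqueue(89): queue = [83, 87, 80, 28, 45, 89]
enqueue(47): queue = [83, 87, 80, 28, 45, 89, 47]
enqueue(43): queue = [83, 87, 80, 28, 45, 89, 47, 43]
enqueue(81): queue = [83, 87, 80, 28, 45, 89, 47, 43, 81]
enqueue(38): queue = [83, 87, 80, 28, 45, 89, 47, 43, 81, 38]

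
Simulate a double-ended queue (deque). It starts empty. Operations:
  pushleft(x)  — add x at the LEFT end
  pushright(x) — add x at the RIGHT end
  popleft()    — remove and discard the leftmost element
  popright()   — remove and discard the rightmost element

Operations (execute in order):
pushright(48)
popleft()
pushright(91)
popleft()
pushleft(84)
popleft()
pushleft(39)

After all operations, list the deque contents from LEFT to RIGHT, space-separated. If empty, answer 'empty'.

Answer: 39

Derivation:
pushright(48): [48]
popleft(): []
pushright(91): [91]
popleft(): []
pushleft(84): [84]
popleft(): []
pushleft(39): [39]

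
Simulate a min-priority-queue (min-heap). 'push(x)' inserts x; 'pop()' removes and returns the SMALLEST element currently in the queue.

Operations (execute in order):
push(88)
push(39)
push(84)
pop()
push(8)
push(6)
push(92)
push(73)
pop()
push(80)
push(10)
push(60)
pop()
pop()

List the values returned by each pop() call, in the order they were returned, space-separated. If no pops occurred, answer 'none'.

Answer: 39 6 8 10

Derivation:
push(88): heap contents = [88]
push(39): heap contents = [39, 88]
push(84): heap contents = [39, 84, 88]
pop() → 39: heap contents = [84, 88]
push(8): heap contents = [8, 84, 88]
push(6): heap contents = [6, 8, 84, 88]
push(92): heap contents = [6, 8, 84, 88, 92]
push(73): heap contents = [6, 8, 73, 84, 88, 92]
pop() → 6: heap contents = [8, 73, 84, 88, 92]
push(80): heap contents = [8, 73, 80, 84, 88, 92]
push(10): heap contents = [8, 10, 73, 80, 84, 88, 92]
push(60): heap contents = [8, 10, 60, 73, 80, 84, 88, 92]
pop() → 8: heap contents = [10, 60, 73, 80, 84, 88, 92]
pop() → 10: heap contents = [60, 73, 80, 84, 88, 92]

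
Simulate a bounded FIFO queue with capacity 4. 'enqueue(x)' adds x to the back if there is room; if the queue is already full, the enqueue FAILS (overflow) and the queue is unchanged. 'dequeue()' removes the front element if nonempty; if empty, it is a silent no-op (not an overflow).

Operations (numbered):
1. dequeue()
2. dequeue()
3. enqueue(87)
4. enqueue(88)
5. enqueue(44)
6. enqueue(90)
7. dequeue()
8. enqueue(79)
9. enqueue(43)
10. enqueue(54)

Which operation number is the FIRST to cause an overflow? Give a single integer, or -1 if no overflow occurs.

Answer: 9

Derivation:
1. dequeue(): empty, no-op, size=0
2. dequeue(): empty, no-op, size=0
3. enqueue(87): size=1
4. enqueue(88): size=2
5. enqueue(44): size=3
6. enqueue(90): size=4
7. dequeue(): size=3
8. enqueue(79): size=4
9. enqueue(43): size=4=cap → OVERFLOW (fail)
10. enqueue(54): size=4=cap → OVERFLOW (fail)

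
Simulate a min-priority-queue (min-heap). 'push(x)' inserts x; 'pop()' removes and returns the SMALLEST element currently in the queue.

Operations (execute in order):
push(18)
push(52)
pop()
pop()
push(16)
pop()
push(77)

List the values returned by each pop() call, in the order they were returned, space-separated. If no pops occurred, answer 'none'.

Answer: 18 52 16

Derivation:
push(18): heap contents = [18]
push(52): heap contents = [18, 52]
pop() → 18: heap contents = [52]
pop() → 52: heap contents = []
push(16): heap contents = [16]
pop() → 16: heap contents = []
push(77): heap contents = [77]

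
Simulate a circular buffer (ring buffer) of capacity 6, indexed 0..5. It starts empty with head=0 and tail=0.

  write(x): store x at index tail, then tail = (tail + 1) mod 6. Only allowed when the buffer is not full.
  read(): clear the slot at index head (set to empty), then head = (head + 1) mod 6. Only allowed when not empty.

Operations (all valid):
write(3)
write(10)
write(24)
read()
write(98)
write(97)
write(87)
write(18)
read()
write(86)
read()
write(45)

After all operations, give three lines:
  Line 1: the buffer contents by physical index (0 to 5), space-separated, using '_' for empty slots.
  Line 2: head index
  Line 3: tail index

Answer: 18 86 45 98 97 87
3
3

Derivation:
write(3): buf=[3 _ _ _ _ _], head=0, tail=1, size=1
write(10): buf=[3 10 _ _ _ _], head=0, tail=2, size=2
write(24): buf=[3 10 24 _ _ _], head=0, tail=3, size=3
read(): buf=[_ 10 24 _ _ _], head=1, tail=3, size=2
write(98): buf=[_ 10 24 98 _ _], head=1, tail=4, size=3
write(97): buf=[_ 10 24 98 97 _], head=1, tail=5, size=4
write(87): buf=[_ 10 24 98 97 87], head=1, tail=0, size=5
write(18): buf=[18 10 24 98 97 87], head=1, tail=1, size=6
read(): buf=[18 _ 24 98 97 87], head=2, tail=1, size=5
write(86): buf=[18 86 24 98 97 87], head=2, tail=2, size=6
read(): buf=[18 86 _ 98 97 87], head=3, tail=2, size=5
write(45): buf=[18 86 45 98 97 87], head=3, tail=3, size=6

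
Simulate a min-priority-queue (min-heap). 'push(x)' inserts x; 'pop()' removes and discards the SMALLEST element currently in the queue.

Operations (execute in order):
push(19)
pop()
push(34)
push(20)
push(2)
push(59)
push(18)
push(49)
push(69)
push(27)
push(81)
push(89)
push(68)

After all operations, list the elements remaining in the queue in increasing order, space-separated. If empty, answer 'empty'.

push(19): heap contents = [19]
pop() → 19: heap contents = []
push(34): heap contents = [34]
push(20): heap contents = [20, 34]
push(2): heap contents = [2, 20, 34]
push(59): heap contents = [2, 20, 34, 59]
push(18): heap contents = [2, 18, 20, 34, 59]
push(49): heap contents = [2, 18, 20, 34, 49, 59]
push(69): heap contents = [2, 18, 20, 34, 49, 59, 69]
push(27): heap contents = [2, 18, 20, 27, 34, 49, 59, 69]
push(81): heap contents = [2, 18, 20, 27, 34, 49, 59, 69, 81]
push(89): heap contents = [2, 18, 20, 27, 34, 49, 59, 69, 81, 89]
push(68): heap contents = [2, 18, 20, 27, 34, 49, 59, 68, 69, 81, 89]

Answer: 2 18 20 27 34 49 59 68 69 81 89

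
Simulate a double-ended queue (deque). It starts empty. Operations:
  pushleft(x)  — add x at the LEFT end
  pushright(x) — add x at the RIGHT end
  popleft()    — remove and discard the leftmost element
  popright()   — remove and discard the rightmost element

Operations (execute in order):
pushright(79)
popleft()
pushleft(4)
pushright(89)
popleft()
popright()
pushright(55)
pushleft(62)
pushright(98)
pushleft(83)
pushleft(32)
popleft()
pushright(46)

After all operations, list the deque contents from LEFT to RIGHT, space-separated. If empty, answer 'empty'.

pushright(79): [79]
popleft(): []
pushleft(4): [4]
pushright(89): [4, 89]
popleft(): [89]
popright(): []
pushright(55): [55]
pushleft(62): [62, 55]
pushright(98): [62, 55, 98]
pushleft(83): [83, 62, 55, 98]
pushleft(32): [32, 83, 62, 55, 98]
popleft(): [83, 62, 55, 98]
pushright(46): [83, 62, 55, 98, 46]

Answer: 83 62 55 98 46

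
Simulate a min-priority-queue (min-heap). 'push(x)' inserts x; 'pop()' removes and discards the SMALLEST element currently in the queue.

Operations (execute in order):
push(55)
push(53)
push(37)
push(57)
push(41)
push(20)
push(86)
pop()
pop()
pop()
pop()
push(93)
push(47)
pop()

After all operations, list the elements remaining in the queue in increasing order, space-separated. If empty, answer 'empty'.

Answer: 55 57 86 93

Derivation:
push(55): heap contents = [55]
push(53): heap contents = [53, 55]
push(37): heap contents = [37, 53, 55]
push(57): heap contents = [37, 53, 55, 57]
push(41): heap contents = [37, 41, 53, 55, 57]
push(20): heap contents = [20, 37, 41, 53, 55, 57]
push(86): heap contents = [20, 37, 41, 53, 55, 57, 86]
pop() → 20: heap contents = [37, 41, 53, 55, 57, 86]
pop() → 37: heap contents = [41, 53, 55, 57, 86]
pop() → 41: heap contents = [53, 55, 57, 86]
pop() → 53: heap contents = [55, 57, 86]
push(93): heap contents = [55, 57, 86, 93]
push(47): heap contents = [47, 55, 57, 86, 93]
pop() → 47: heap contents = [55, 57, 86, 93]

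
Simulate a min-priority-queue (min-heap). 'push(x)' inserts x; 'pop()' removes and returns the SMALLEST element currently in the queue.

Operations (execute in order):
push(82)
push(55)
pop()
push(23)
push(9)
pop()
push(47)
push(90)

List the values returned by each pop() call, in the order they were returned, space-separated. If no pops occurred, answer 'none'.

push(82): heap contents = [82]
push(55): heap contents = [55, 82]
pop() → 55: heap contents = [82]
push(23): heap contents = [23, 82]
push(9): heap contents = [9, 23, 82]
pop() → 9: heap contents = [23, 82]
push(47): heap contents = [23, 47, 82]
push(90): heap contents = [23, 47, 82, 90]

Answer: 55 9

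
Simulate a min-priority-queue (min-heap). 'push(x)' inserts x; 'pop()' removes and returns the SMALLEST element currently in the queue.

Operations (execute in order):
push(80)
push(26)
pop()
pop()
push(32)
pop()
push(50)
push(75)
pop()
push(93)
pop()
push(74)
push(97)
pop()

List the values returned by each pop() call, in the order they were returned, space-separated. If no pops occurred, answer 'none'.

Answer: 26 80 32 50 75 74

Derivation:
push(80): heap contents = [80]
push(26): heap contents = [26, 80]
pop() → 26: heap contents = [80]
pop() → 80: heap contents = []
push(32): heap contents = [32]
pop() → 32: heap contents = []
push(50): heap contents = [50]
push(75): heap contents = [50, 75]
pop() → 50: heap contents = [75]
push(93): heap contents = [75, 93]
pop() → 75: heap contents = [93]
push(74): heap contents = [74, 93]
push(97): heap contents = [74, 93, 97]
pop() → 74: heap contents = [93, 97]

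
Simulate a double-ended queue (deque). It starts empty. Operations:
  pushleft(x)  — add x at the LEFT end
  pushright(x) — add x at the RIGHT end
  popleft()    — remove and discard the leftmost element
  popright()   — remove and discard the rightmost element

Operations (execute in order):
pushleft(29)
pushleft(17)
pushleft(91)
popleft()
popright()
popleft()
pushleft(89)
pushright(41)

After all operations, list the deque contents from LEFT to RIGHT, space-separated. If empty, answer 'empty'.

pushleft(29): [29]
pushleft(17): [17, 29]
pushleft(91): [91, 17, 29]
popleft(): [17, 29]
popright(): [17]
popleft(): []
pushleft(89): [89]
pushright(41): [89, 41]

Answer: 89 41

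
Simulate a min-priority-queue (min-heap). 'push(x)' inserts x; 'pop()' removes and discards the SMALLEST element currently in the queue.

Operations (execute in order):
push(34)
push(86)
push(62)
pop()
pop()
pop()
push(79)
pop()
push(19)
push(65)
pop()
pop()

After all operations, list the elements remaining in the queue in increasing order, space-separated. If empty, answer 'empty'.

push(34): heap contents = [34]
push(86): heap contents = [34, 86]
push(62): heap contents = [34, 62, 86]
pop() → 34: heap contents = [62, 86]
pop() → 62: heap contents = [86]
pop() → 86: heap contents = []
push(79): heap contents = [79]
pop() → 79: heap contents = []
push(19): heap contents = [19]
push(65): heap contents = [19, 65]
pop() → 19: heap contents = [65]
pop() → 65: heap contents = []

Answer: empty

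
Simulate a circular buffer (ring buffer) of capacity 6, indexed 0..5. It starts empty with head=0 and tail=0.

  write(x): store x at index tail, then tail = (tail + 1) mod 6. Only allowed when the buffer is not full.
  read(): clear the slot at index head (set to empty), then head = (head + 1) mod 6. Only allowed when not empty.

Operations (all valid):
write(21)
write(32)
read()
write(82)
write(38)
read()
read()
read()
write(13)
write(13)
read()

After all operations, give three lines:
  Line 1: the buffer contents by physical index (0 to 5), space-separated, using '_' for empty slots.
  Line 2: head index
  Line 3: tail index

write(21): buf=[21 _ _ _ _ _], head=0, tail=1, size=1
write(32): buf=[21 32 _ _ _ _], head=0, tail=2, size=2
read(): buf=[_ 32 _ _ _ _], head=1, tail=2, size=1
write(82): buf=[_ 32 82 _ _ _], head=1, tail=3, size=2
write(38): buf=[_ 32 82 38 _ _], head=1, tail=4, size=3
read(): buf=[_ _ 82 38 _ _], head=2, tail=4, size=2
read(): buf=[_ _ _ 38 _ _], head=3, tail=4, size=1
read(): buf=[_ _ _ _ _ _], head=4, tail=4, size=0
write(13): buf=[_ _ _ _ 13 _], head=4, tail=5, size=1
write(13): buf=[_ _ _ _ 13 13], head=4, tail=0, size=2
read(): buf=[_ _ _ _ _ 13], head=5, tail=0, size=1

Answer: _ _ _ _ _ 13
5
0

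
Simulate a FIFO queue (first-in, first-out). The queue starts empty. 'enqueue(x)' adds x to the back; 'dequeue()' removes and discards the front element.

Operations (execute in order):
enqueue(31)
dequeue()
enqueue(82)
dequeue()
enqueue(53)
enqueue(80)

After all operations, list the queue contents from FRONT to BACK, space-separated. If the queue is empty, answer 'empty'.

enqueue(31): [31]
dequeue(): []
enqueue(82): [82]
dequeue(): []
enqueue(53): [53]
enqueue(80): [53, 80]

Answer: 53 80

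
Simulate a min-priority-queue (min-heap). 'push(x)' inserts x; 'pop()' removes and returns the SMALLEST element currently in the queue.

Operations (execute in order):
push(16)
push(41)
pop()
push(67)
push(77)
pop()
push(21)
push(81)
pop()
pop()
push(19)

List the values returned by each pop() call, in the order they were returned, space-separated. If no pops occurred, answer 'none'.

push(16): heap contents = [16]
push(41): heap contents = [16, 41]
pop() → 16: heap contents = [41]
push(67): heap contents = [41, 67]
push(77): heap contents = [41, 67, 77]
pop() → 41: heap contents = [67, 77]
push(21): heap contents = [21, 67, 77]
push(81): heap contents = [21, 67, 77, 81]
pop() → 21: heap contents = [67, 77, 81]
pop() → 67: heap contents = [77, 81]
push(19): heap contents = [19, 77, 81]

Answer: 16 41 21 67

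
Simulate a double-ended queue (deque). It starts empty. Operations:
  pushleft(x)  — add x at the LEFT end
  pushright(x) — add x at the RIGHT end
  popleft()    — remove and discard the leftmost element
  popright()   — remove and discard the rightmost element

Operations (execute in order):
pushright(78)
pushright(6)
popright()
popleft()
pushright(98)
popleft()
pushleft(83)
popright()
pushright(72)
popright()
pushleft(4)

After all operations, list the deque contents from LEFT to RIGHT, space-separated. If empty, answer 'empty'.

Answer: 4

Derivation:
pushright(78): [78]
pushright(6): [78, 6]
popright(): [78]
popleft(): []
pushright(98): [98]
popleft(): []
pushleft(83): [83]
popright(): []
pushright(72): [72]
popright(): []
pushleft(4): [4]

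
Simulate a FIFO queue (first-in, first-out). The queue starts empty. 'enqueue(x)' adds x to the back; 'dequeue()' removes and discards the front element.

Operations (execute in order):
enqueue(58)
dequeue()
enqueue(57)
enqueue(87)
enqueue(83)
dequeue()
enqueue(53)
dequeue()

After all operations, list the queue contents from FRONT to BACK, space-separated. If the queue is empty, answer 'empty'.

enqueue(58): [58]
dequeue(): []
enqueue(57): [57]
enqueue(87): [57, 87]
enqueue(83): [57, 87, 83]
dequeue(): [87, 83]
enqueue(53): [87, 83, 53]
dequeue(): [83, 53]

Answer: 83 53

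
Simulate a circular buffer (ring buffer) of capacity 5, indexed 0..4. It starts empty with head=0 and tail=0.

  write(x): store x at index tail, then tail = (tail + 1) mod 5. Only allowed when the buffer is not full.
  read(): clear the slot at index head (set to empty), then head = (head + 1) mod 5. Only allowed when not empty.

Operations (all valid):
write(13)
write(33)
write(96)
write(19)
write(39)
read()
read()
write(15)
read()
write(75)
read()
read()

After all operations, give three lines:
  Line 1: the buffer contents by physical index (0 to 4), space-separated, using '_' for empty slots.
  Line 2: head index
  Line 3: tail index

Answer: 15 75 _ _ _
0
2

Derivation:
write(13): buf=[13 _ _ _ _], head=0, tail=1, size=1
write(33): buf=[13 33 _ _ _], head=0, tail=2, size=2
write(96): buf=[13 33 96 _ _], head=0, tail=3, size=3
write(19): buf=[13 33 96 19 _], head=0, tail=4, size=4
write(39): buf=[13 33 96 19 39], head=0, tail=0, size=5
read(): buf=[_ 33 96 19 39], head=1, tail=0, size=4
read(): buf=[_ _ 96 19 39], head=2, tail=0, size=3
write(15): buf=[15 _ 96 19 39], head=2, tail=1, size=4
read(): buf=[15 _ _ 19 39], head=3, tail=1, size=3
write(75): buf=[15 75 _ 19 39], head=3, tail=2, size=4
read(): buf=[15 75 _ _ 39], head=4, tail=2, size=3
read(): buf=[15 75 _ _ _], head=0, tail=2, size=2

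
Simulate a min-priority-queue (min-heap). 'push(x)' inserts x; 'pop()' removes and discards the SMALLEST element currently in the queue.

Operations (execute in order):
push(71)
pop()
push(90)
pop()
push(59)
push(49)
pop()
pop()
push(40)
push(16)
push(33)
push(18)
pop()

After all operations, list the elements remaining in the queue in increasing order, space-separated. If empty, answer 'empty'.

push(71): heap contents = [71]
pop() → 71: heap contents = []
push(90): heap contents = [90]
pop() → 90: heap contents = []
push(59): heap contents = [59]
push(49): heap contents = [49, 59]
pop() → 49: heap contents = [59]
pop() → 59: heap contents = []
push(40): heap contents = [40]
push(16): heap contents = [16, 40]
push(33): heap contents = [16, 33, 40]
push(18): heap contents = [16, 18, 33, 40]
pop() → 16: heap contents = [18, 33, 40]

Answer: 18 33 40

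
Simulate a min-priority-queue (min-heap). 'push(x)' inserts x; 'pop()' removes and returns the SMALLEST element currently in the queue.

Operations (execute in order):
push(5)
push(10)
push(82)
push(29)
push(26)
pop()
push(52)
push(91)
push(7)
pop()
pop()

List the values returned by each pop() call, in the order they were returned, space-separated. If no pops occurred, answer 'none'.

Answer: 5 7 10

Derivation:
push(5): heap contents = [5]
push(10): heap contents = [5, 10]
push(82): heap contents = [5, 10, 82]
push(29): heap contents = [5, 10, 29, 82]
push(26): heap contents = [5, 10, 26, 29, 82]
pop() → 5: heap contents = [10, 26, 29, 82]
push(52): heap contents = [10, 26, 29, 52, 82]
push(91): heap contents = [10, 26, 29, 52, 82, 91]
push(7): heap contents = [7, 10, 26, 29, 52, 82, 91]
pop() → 7: heap contents = [10, 26, 29, 52, 82, 91]
pop() → 10: heap contents = [26, 29, 52, 82, 91]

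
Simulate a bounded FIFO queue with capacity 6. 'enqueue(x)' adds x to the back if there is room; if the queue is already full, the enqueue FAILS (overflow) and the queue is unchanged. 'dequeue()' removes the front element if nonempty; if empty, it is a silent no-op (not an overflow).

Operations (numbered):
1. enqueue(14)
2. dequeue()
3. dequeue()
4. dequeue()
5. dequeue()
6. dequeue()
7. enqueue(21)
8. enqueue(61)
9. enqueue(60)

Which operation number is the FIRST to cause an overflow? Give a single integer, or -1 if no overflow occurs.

1. enqueue(14): size=1
2. dequeue(): size=0
3. dequeue(): empty, no-op, size=0
4. dequeue(): empty, no-op, size=0
5. dequeue(): empty, no-op, size=0
6. dequeue(): empty, no-op, size=0
7. enqueue(21): size=1
8. enqueue(61): size=2
9. enqueue(60): size=3

Answer: -1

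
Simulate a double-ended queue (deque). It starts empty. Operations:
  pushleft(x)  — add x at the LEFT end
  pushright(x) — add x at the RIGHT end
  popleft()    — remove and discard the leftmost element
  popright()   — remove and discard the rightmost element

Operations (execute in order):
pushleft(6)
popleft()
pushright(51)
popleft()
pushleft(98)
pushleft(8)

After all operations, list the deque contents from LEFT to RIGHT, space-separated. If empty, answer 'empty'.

Answer: 8 98

Derivation:
pushleft(6): [6]
popleft(): []
pushright(51): [51]
popleft(): []
pushleft(98): [98]
pushleft(8): [8, 98]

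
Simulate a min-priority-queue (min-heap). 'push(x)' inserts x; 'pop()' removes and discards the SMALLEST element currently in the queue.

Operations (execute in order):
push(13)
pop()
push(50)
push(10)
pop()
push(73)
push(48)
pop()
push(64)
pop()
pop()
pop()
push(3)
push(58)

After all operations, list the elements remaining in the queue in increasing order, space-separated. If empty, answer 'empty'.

Answer: 3 58

Derivation:
push(13): heap contents = [13]
pop() → 13: heap contents = []
push(50): heap contents = [50]
push(10): heap contents = [10, 50]
pop() → 10: heap contents = [50]
push(73): heap contents = [50, 73]
push(48): heap contents = [48, 50, 73]
pop() → 48: heap contents = [50, 73]
push(64): heap contents = [50, 64, 73]
pop() → 50: heap contents = [64, 73]
pop() → 64: heap contents = [73]
pop() → 73: heap contents = []
push(3): heap contents = [3]
push(58): heap contents = [3, 58]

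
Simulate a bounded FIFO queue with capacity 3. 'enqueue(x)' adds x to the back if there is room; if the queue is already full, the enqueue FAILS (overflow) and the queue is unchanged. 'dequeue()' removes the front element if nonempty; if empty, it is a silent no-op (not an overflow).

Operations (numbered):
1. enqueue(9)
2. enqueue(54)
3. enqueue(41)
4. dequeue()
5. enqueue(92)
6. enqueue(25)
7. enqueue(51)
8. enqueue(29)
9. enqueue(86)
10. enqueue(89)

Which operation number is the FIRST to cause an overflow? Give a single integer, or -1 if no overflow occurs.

Answer: 6

Derivation:
1. enqueue(9): size=1
2. enqueue(54): size=2
3. enqueue(41): size=3
4. dequeue(): size=2
5. enqueue(92): size=3
6. enqueue(25): size=3=cap → OVERFLOW (fail)
7. enqueue(51): size=3=cap → OVERFLOW (fail)
8. enqueue(29): size=3=cap → OVERFLOW (fail)
9. enqueue(86): size=3=cap → OVERFLOW (fail)
10. enqueue(89): size=3=cap → OVERFLOW (fail)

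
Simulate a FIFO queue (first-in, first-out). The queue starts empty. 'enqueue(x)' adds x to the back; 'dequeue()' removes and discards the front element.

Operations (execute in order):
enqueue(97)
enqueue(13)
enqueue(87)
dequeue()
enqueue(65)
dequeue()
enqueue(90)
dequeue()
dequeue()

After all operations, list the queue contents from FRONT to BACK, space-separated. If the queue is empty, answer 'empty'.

Answer: 90

Derivation:
enqueue(97): [97]
enqueue(13): [97, 13]
enqueue(87): [97, 13, 87]
dequeue(): [13, 87]
enqueue(65): [13, 87, 65]
dequeue(): [87, 65]
enqueue(90): [87, 65, 90]
dequeue(): [65, 90]
dequeue(): [90]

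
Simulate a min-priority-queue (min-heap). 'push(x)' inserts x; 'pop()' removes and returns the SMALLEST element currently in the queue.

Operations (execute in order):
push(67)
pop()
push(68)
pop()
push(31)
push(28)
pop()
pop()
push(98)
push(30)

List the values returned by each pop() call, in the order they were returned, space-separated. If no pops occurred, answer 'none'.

push(67): heap contents = [67]
pop() → 67: heap contents = []
push(68): heap contents = [68]
pop() → 68: heap contents = []
push(31): heap contents = [31]
push(28): heap contents = [28, 31]
pop() → 28: heap contents = [31]
pop() → 31: heap contents = []
push(98): heap contents = [98]
push(30): heap contents = [30, 98]

Answer: 67 68 28 31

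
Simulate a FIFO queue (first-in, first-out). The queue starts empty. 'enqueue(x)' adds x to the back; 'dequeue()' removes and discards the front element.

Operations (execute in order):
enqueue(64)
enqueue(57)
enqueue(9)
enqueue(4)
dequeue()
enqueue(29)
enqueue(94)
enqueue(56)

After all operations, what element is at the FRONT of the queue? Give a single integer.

enqueue(64): queue = [64]
enqueue(57): queue = [64, 57]
enqueue(9): queue = [64, 57, 9]
enqueue(4): queue = [64, 57, 9, 4]
dequeue(): queue = [57, 9, 4]
enqueue(29): queue = [57, 9, 4, 29]
enqueue(94): queue = [57, 9, 4, 29, 94]
enqueue(56): queue = [57, 9, 4, 29, 94, 56]

Answer: 57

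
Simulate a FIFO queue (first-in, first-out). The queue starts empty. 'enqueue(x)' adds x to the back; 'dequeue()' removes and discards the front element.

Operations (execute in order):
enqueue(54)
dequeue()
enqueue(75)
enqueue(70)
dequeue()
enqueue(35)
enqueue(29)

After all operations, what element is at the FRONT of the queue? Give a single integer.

enqueue(54): queue = [54]
dequeue(): queue = []
enqueue(75): queue = [75]
enqueue(70): queue = [75, 70]
dequeue(): queue = [70]
enqueue(35): queue = [70, 35]
enqueue(29): queue = [70, 35, 29]

Answer: 70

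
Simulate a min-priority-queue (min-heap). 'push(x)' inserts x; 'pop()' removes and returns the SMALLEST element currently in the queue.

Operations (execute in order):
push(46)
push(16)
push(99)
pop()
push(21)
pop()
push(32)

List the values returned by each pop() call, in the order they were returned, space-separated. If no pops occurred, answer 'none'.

push(46): heap contents = [46]
push(16): heap contents = [16, 46]
push(99): heap contents = [16, 46, 99]
pop() → 16: heap contents = [46, 99]
push(21): heap contents = [21, 46, 99]
pop() → 21: heap contents = [46, 99]
push(32): heap contents = [32, 46, 99]

Answer: 16 21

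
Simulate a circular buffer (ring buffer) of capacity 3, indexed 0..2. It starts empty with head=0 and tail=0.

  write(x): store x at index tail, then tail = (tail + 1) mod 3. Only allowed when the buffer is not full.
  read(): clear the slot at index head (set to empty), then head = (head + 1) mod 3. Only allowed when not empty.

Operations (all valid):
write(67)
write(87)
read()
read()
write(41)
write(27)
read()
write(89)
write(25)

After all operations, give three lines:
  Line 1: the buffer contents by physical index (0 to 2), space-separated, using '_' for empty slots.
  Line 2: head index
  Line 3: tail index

Answer: 27 89 25
0
0

Derivation:
write(67): buf=[67 _ _], head=0, tail=1, size=1
write(87): buf=[67 87 _], head=0, tail=2, size=2
read(): buf=[_ 87 _], head=1, tail=2, size=1
read(): buf=[_ _ _], head=2, tail=2, size=0
write(41): buf=[_ _ 41], head=2, tail=0, size=1
write(27): buf=[27 _ 41], head=2, tail=1, size=2
read(): buf=[27 _ _], head=0, tail=1, size=1
write(89): buf=[27 89 _], head=0, tail=2, size=2
write(25): buf=[27 89 25], head=0, tail=0, size=3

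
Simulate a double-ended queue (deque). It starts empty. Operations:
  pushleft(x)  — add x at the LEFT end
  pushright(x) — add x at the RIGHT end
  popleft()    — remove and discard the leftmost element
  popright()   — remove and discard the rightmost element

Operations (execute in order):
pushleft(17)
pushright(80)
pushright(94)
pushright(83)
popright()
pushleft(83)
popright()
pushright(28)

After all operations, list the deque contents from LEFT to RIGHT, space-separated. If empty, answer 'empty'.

pushleft(17): [17]
pushright(80): [17, 80]
pushright(94): [17, 80, 94]
pushright(83): [17, 80, 94, 83]
popright(): [17, 80, 94]
pushleft(83): [83, 17, 80, 94]
popright(): [83, 17, 80]
pushright(28): [83, 17, 80, 28]

Answer: 83 17 80 28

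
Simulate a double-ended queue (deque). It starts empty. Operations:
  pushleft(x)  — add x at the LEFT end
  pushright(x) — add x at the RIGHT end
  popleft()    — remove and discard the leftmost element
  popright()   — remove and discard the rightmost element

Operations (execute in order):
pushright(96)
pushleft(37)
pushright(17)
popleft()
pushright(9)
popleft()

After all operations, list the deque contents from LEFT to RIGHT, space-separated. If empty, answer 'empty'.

pushright(96): [96]
pushleft(37): [37, 96]
pushright(17): [37, 96, 17]
popleft(): [96, 17]
pushright(9): [96, 17, 9]
popleft(): [17, 9]

Answer: 17 9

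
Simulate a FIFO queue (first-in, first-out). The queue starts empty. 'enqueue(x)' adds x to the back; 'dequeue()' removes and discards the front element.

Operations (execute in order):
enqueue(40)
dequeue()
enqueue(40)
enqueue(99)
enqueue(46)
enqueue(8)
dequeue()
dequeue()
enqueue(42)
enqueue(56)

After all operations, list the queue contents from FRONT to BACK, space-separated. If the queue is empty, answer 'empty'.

enqueue(40): [40]
dequeue(): []
enqueue(40): [40]
enqueue(99): [40, 99]
enqueue(46): [40, 99, 46]
enqueue(8): [40, 99, 46, 8]
dequeue(): [99, 46, 8]
dequeue(): [46, 8]
enqueue(42): [46, 8, 42]
enqueue(56): [46, 8, 42, 56]

Answer: 46 8 42 56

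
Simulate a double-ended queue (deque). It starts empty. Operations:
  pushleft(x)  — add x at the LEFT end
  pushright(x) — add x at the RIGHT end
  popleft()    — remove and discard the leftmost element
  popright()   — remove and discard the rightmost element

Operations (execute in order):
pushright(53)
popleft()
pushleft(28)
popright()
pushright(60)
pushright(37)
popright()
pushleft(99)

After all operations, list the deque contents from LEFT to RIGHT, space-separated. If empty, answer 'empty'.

Answer: 99 60

Derivation:
pushright(53): [53]
popleft(): []
pushleft(28): [28]
popright(): []
pushright(60): [60]
pushright(37): [60, 37]
popright(): [60]
pushleft(99): [99, 60]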